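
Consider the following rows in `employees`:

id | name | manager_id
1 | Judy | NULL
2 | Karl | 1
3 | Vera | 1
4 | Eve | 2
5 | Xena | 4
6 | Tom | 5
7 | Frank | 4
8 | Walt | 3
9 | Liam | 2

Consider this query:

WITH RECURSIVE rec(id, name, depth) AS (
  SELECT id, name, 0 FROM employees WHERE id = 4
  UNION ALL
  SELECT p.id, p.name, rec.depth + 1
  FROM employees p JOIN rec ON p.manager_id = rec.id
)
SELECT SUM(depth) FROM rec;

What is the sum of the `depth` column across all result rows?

Base: id=4 (Eve) at depth 0.
Iteration 1: rows with manager_id in {4} -> Xena (id 5, depth 1), Frank (id 7, depth 1).
Iteration 2: rows with manager_id in {5,7} -> Tom (id 6, depth 2).
Iteration 3: no rows with manager_id in {6}; recursion stops.
SUM(depth) = 0 + 1 + 1 + 2 = 4.

4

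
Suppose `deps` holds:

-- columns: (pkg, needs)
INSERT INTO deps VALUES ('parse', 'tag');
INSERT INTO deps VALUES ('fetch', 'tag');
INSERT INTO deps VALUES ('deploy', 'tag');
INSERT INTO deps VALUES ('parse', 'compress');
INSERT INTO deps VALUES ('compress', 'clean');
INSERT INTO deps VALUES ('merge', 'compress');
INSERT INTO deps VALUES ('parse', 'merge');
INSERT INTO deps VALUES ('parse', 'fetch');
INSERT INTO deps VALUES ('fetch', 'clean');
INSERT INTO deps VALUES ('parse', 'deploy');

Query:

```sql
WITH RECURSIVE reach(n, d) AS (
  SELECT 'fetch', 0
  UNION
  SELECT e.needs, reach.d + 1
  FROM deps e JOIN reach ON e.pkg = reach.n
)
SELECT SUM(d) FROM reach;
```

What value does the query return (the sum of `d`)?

2

Base: (fetch, d=0).
Iteration 1: edges from {fetch} -> (clean, d=1), (tag, d=1).
Iteration 2: no outgoing edges from {clean,tag}; recursion stops.
SUM(d) = 0 + 1 + 1 = 2.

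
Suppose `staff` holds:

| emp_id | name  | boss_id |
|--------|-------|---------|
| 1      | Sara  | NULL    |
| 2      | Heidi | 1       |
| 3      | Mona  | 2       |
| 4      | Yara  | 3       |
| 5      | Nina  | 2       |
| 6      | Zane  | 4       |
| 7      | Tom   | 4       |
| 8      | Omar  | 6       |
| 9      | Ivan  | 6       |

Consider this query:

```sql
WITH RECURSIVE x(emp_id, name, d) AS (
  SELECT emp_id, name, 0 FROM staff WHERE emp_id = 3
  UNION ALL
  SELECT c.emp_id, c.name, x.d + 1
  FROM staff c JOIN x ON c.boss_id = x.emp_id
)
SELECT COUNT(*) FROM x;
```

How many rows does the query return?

Base: emp_id=3 (Mona) at d 0.
Iteration 1: rows with boss_id in {3} -> Yara (id 4, d 1).
Iteration 2: rows with boss_id in {4} -> Zane (id 6, d 2), Tom (id 7, d 2).
Iteration 3: rows with boss_id in {6,7} -> Omar (id 8, d 3), Ivan (id 9, d 3).
Iteration 4: no rows with boss_id in {8,9}; recursion stops.
Total rows emitted: 6.

6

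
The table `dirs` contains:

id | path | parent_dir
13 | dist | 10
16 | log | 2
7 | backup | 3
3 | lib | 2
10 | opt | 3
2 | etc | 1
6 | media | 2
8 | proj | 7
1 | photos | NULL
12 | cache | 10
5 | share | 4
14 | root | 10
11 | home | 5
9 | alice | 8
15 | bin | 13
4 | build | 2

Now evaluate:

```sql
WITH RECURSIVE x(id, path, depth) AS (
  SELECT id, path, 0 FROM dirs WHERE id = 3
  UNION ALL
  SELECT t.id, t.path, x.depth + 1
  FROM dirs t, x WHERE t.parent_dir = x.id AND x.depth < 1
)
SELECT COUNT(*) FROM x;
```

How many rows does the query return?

3

Base: id=3 (lib) at depth 0.
Iteration 1: rows with parent_dir in {3} -> backup (id 7, depth 1), opt (id 10, depth 1).
Iteration 2: depth < 1 fails for all current rows; recursion stops.
Total rows emitted: 3.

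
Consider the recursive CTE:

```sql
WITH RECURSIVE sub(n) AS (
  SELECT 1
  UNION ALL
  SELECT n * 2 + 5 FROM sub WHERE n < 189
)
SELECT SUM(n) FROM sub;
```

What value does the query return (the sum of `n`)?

Base: n=1.
Iteration 1: 1 < 189 holds -> n = 1 * 2 + 5 = 7.
Iteration 2: 7 < 189 holds -> n = 7 * 2 + 5 = 19.
Iteration 3: 19 < 189 holds -> n = 19 * 2 + 5 = 43.
Iteration 4: 43 < 189 holds -> n = 43 * 2 + 5 = 91.
Iteration 5: 91 < 189 holds -> n = 91 * 2 + 5 = 187.
Iteration 6: 187 < 189 holds -> n = 187 * 2 + 5 = 379.
Iteration 7: 379 < 189 fails; recursion stops.
SUM(n) = 1 + 7 + 19 + 43 + 91 + 187 + 379 = 727.

727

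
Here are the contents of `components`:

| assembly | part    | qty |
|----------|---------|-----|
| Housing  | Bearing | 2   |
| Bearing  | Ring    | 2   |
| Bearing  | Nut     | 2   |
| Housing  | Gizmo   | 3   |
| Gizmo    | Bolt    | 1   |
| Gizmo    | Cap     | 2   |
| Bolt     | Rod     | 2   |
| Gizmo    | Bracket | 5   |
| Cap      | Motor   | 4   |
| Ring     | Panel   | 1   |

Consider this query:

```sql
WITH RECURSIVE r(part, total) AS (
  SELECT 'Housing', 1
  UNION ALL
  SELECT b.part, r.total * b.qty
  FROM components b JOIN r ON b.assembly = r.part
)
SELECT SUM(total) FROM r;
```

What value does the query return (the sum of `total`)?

Base: (Housing, total=1).
Iteration 1: components of {Housing} -> Bearing = 1*2 = 2, Gizmo = 1*3 = 3.
Iteration 2: components of {Bearing,Gizmo} -> Bolt = 3*1 = 3, Bracket = 3*5 = 15, Cap = 3*2 = 6, Nut = 2*2 = 4, Ring = 2*2 = 4.
Iteration 3: components of {Bolt,Bracket,Cap,Nut,Ring} -> Motor = 6*4 = 24, Panel = 4*1 = 4, Rod = 3*2 = 6.
Iteration 4: no further components; recursion stops.
SUM(total) = 1 + 2 + 3 + 4 + 4 + 3 + 6 + 15 + 4 + 6 + 24 = 72.

72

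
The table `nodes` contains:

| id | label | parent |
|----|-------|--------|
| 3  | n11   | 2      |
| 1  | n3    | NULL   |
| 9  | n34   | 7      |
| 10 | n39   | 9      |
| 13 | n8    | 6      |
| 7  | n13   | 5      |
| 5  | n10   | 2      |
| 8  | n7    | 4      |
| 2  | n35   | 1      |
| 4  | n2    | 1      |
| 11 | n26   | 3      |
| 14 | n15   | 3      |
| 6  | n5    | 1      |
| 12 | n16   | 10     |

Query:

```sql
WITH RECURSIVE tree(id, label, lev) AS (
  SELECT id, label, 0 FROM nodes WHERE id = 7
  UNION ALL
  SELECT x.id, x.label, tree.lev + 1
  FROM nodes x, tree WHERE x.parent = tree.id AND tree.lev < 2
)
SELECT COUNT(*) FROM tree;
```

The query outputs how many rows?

Base: id=7 (n13) at lev 0.
Iteration 1: rows with parent in {7} -> n34 (id 9, lev 1).
Iteration 2: rows with parent in {9} -> n39 (id 10, lev 2).
Iteration 3: lev < 2 fails for all current rows; recursion stops.
Total rows emitted: 3.

3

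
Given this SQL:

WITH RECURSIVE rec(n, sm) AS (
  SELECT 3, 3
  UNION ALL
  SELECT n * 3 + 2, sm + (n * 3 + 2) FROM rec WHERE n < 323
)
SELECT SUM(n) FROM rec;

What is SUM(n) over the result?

Base: n=3, sm=3.
Iteration 1: 3 < 323 holds -> n = 3 * 3 + 2 = 11, sm = 3 + 11 = 14.
Iteration 2: 11 < 323 holds -> n = 11 * 3 + 2 = 35, sm = 14 + 35 = 49.
Iteration 3: 35 < 323 holds -> n = 35 * 3 + 2 = 107, sm = 49 + 107 = 156.
Iteration 4: 107 < 323 holds -> n = 107 * 3 + 2 = 323, sm = 156 + 323 = 479.
Iteration 5: 323 < 323 fails; recursion stops.
SUM(n) = 3 + 11 + 35 + 107 + 323 = 479.

479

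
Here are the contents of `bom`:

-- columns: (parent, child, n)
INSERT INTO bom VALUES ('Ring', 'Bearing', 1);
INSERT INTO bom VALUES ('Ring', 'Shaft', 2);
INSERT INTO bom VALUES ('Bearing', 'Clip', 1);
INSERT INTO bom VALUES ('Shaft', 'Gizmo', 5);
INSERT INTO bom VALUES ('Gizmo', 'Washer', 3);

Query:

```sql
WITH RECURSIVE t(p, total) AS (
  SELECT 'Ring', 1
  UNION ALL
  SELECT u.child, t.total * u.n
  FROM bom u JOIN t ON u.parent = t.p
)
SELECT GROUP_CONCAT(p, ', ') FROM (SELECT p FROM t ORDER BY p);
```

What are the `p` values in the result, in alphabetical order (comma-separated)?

Bearing, Clip, Gizmo, Ring, Shaft, Washer

Base: (Ring, total=1).
Iteration 1: components of {Ring} -> Bearing = 1*1 = 1, Shaft = 1*2 = 2.
Iteration 2: components of {Bearing,Shaft} -> Clip = 1*1 = 1, Gizmo = 2*5 = 10.
Iteration 3: components of {Clip,Gizmo} -> Washer = 10*3 = 30.
Iteration 4: no further components; recursion stops.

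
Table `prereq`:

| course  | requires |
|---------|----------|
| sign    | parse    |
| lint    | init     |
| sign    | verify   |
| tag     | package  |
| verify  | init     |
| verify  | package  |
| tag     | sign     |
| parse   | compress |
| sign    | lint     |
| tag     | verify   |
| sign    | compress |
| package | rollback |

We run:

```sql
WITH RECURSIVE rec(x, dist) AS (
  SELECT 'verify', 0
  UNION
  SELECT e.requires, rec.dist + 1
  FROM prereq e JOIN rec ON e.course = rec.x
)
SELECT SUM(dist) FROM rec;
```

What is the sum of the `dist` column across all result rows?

Base: (verify, dist=0).
Iteration 1: edges from {verify} -> (init, dist=1), (package, dist=1).
Iteration 2: edges from {init,package} -> (rollback, dist=2).
Iteration 3: no outgoing edges from {rollback}; recursion stops.
SUM(dist) = 0 + 1 + 1 + 2 = 4.

4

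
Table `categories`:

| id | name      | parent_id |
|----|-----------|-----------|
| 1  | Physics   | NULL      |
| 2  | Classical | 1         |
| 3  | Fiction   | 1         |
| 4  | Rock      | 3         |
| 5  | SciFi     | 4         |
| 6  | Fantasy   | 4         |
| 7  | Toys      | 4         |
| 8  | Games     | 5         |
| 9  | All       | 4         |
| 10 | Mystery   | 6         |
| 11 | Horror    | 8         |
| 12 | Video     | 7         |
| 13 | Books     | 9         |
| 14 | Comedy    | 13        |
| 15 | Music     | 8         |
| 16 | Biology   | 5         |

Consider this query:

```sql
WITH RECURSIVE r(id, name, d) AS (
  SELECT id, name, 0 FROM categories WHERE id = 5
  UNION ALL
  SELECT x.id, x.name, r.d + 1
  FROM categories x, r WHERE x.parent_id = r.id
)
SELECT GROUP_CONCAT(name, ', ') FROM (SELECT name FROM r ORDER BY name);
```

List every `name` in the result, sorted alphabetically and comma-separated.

Biology, Games, Horror, Music, SciFi

Base: id=5 (SciFi) at d 0.
Iteration 1: rows with parent_id in {5} -> Games (id 8, d 1), Biology (id 16, d 1).
Iteration 2: rows with parent_id in {8,16} -> Horror (id 11, d 2), Music (id 15, d 2).
Iteration 3: no rows with parent_id in {11,15}; recursion stops.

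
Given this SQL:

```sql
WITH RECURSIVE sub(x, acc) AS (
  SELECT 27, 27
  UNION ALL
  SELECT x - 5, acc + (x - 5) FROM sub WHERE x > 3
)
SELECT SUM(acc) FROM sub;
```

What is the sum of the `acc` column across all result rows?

392

Base: x=27, acc=27.
Iteration 1: 27 > 3 holds -> x = 27 - 5 = 22, acc = 27 + 22 = 49.
Iteration 2: 22 > 3 holds -> x = 22 - 5 = 17, acc = 49 + 17 = 66.
Iteration 3: 17 > 3 holds -> x = 17 - 5 = 12, acc = 66 + 12 = 78.
Iteration 4: 12 > 3 holds -> x = 12 - 5 = 7, acc = 78 + 7 = 85.
Iteration 5: 7 > 3 holds -> x = 7 - 5 = 2, acc = 85 + 2 = 87.
Iteration 6: 2 > 3 fails; recursion stops.
SUM(acc) = 27 + 49 + 66 + 78 + 85 + 87 = 392.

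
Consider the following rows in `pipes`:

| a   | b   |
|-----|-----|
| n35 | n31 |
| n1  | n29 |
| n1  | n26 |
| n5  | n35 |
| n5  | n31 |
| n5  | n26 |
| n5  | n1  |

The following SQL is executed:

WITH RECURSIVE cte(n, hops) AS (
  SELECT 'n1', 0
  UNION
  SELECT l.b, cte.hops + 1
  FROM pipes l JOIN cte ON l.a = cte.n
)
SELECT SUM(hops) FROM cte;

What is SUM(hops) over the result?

2

Base: (n1, hops=0).
Iteration 1: edges from {n1} -> (n26, hops=1), (n29, hops=1).
Iteration 2: no outgoing edges from {n26,n29}; recursion stops.
SUM(hops) = 0 + 1 + 1 = 2.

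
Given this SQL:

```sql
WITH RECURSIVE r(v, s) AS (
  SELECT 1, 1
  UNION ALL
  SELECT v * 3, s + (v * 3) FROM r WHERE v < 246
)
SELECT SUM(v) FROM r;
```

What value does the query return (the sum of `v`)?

Base: v=1, s=1.
Iteration 1: 1 < 246 holds -> v = 1 * 3 = 3, s = 1 + 3 = 4.
Iteration 2: 3 < 246 holds -> v = 3 * 3 = 9, s = 4 + 9 = 13.
Iteration 3: 9 < 246 holds -> v = 9 * 3 = 27, s = 13 + 27 = 40.
Iteration 4: 27 < 246 holds -> v = 27 * 3 = 81, s = 40 + 81 = 121.
Iteration 5: 81 < 246 holds -> v = 81 * 3 = 243, s = 121 + 243 = 364.
Iteration 6: 243 < 246 holds -> v = 243 * 3 = 729, s = 364 + 729 = 1093.
Iteration 7: 729 < 246 fails; recursion stops.
SUM(v) = 1 + 3 + 9 + 27 + 81 + 243 + 729 = 1093.

1093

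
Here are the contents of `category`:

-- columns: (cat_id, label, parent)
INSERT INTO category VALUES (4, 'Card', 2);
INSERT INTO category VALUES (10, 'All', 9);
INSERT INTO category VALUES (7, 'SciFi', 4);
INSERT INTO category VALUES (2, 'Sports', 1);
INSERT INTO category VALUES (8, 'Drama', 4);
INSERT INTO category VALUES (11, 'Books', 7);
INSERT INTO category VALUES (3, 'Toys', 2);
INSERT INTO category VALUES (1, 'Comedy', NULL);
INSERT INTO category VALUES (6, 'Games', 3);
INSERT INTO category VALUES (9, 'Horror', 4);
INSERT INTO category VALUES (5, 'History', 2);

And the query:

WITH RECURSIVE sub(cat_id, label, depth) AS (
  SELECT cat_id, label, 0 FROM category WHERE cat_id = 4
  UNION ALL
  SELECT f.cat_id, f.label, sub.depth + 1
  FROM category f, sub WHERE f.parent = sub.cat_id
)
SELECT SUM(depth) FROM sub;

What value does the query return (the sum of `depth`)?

7

Base: cat_id=4 (Card) at depth 0.
Iteration 1: rows with parent in {4} -> SciFi (id 7, depth 1), Drama (id 8, depth 1), Horror (id 9, depth 1).
Iteration 2: rows with parent in {7,8,9} -> All (id 10, depth 2), Books (id 11, depth 2).
Iteration 3: no rows with parent in {10,11}; recursion stops.
SUM(depth) = 0 + 1 + 1 + 1 + 2 + 2 = 7.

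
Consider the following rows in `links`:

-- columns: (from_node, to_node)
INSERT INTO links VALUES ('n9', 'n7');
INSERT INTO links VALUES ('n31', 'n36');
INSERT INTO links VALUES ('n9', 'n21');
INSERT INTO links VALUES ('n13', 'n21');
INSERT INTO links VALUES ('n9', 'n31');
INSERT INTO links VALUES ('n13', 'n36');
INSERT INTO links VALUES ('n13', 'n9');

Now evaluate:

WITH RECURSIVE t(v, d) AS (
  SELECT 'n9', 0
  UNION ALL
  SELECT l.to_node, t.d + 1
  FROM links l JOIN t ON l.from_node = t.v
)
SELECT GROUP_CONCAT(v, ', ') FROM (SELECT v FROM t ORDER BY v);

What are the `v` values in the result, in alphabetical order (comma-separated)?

Base: (n9, d=0).
Iteration 1: edges from {n9} -> (n21, d=1), (n31, d=1), (n7, d=1).
Iteration 2: edges from {n21,n31,n7} -> (n36, d=2).
Iteration 3: no outgoing edges from {n36}; recursion stops.

n21, n31, n36, n7, n9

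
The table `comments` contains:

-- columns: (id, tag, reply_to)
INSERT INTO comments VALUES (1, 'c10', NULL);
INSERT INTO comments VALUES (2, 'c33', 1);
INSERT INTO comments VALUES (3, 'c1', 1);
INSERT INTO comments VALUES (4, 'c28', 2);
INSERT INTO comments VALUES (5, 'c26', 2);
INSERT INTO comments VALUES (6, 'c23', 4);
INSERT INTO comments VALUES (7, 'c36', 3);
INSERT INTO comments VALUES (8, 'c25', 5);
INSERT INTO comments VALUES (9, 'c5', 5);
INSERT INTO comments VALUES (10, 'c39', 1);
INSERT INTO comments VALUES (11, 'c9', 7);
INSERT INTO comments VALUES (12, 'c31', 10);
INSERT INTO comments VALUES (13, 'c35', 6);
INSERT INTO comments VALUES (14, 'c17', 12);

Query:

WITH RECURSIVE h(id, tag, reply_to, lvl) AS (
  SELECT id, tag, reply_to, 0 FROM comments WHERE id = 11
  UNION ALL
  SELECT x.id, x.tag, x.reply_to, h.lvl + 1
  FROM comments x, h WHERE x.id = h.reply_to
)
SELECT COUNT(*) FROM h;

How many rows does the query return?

4

Base: id=11 (c9), reply_to=7, lvl 0.
Iteration 1: join on id=7 -> c36 (id 7, reply_to=3, lvl 1).
Iteration 2: join on id=3 -> c1 (id 3, reply_to=1, lvl 2).
Iteration 3: join on id=1 -> c10 (id 1, reply_to=NULL, lvl 3).
Iteration 4: reply_to is NULL; no match; recursion stops.
Total rows emitted: 4.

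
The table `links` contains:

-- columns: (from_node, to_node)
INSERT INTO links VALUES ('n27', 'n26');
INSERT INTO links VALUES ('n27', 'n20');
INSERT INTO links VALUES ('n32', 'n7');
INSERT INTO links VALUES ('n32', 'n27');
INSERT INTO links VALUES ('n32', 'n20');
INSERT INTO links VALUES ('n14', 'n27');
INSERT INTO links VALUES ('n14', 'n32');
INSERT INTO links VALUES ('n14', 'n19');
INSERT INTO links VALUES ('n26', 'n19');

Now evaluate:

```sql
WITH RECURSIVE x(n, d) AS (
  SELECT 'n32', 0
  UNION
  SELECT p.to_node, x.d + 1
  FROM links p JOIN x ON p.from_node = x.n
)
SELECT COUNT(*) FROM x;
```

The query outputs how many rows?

7

Base: (n32, d=0).
Iteration 1: edges from {n32} -> (n20, d=1), (n27, d=1), (n7, d=1).
Iteration 2: edges from {n20,n27,n7} -> (n20, d=2), (n26, d=2).
Iteration 3: edges from {n20,n26} -> (n19, d=3).
Iteration 4: no outgoing edges from {n19}; recursion stops.
Total rows emitted: 7.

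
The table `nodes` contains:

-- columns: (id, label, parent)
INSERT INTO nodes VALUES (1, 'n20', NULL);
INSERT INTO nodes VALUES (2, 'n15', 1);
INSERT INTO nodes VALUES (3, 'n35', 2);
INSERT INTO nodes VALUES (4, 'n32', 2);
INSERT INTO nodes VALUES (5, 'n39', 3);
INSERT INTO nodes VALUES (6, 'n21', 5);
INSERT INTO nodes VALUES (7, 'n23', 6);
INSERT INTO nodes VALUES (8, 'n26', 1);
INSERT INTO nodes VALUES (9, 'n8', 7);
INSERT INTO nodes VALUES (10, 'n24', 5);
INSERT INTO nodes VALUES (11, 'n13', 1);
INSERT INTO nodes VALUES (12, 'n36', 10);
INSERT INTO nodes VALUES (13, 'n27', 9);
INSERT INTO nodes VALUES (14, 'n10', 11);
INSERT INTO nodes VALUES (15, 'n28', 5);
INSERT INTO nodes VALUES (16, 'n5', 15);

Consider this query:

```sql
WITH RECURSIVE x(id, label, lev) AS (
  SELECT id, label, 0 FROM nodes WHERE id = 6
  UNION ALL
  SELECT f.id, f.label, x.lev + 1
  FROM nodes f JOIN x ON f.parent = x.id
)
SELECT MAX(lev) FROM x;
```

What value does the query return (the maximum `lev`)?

3

Base: id=6 (n21) at lev 0.
Iteration 1: rows with parent in {6} -> n23 (id 7, lev 1).
Iteration 2: rows with parent in {7} -> n8 (id 9, lev 2).
Iteration 3: rows with parent in {9} -> n27 (id 13, lev 3).
Iteration 4: no rows with parent in {13}; recursion stops.
lev values: 0, 1, 2, 3; the maximum is 3.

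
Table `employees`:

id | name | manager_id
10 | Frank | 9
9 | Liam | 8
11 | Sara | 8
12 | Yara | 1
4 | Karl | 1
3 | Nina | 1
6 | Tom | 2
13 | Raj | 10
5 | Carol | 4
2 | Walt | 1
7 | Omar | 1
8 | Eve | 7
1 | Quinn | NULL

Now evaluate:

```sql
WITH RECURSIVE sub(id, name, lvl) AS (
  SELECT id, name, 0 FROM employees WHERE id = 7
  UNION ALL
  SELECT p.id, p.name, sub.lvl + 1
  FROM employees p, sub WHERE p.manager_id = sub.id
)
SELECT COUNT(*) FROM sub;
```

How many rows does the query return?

6

Base: id=7 (Omar) at lvl 0.
Iteration 1: rows with manager_id in {7} -> Eve (id 8, lvl 1).
Iteration 2: rows with manager_id in {8} -> Liam (id 9, lvl 2), Sara (id 11, lvl 2).
Iteration 3: rows with manager_id in {9,11} -> Frank (id 10, lvl 3).
Iteration 4: rows with manager_id in {10} -> Raj (id 13, lvl 4).
Iteration 5: no rows with manager_id in {13}; recursion stops.
Total rows emitted: 6.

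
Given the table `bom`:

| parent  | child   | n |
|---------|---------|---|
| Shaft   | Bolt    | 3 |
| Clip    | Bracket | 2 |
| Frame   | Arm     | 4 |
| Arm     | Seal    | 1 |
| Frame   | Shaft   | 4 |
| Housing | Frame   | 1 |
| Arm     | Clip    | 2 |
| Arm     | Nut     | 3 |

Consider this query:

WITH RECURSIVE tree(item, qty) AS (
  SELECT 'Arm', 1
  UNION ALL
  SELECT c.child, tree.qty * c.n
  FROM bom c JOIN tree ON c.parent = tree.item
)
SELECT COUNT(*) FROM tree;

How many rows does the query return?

Base: (Arm, qty=1).
Iteration 1: components of {Arm} -> Clip = 1*2 = 2, Nut = 1*3 = 3, Seal = 1*1 = 1.
Iteration 2: components of {Clip,Nut,Seal} -> Bracket = 2*2 = 4.
Iteration 3: no further components; recursion stops.
Total rows emitted: 5.

5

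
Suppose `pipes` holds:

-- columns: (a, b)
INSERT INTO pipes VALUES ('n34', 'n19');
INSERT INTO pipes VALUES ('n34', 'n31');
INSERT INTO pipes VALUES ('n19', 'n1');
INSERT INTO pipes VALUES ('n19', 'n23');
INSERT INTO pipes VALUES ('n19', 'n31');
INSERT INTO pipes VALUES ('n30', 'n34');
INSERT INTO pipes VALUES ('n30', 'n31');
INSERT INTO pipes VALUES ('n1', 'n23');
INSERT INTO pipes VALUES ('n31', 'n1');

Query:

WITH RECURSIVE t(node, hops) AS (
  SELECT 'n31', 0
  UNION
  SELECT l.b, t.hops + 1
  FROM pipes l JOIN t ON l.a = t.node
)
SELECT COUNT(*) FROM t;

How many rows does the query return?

3

Base: (n31, hops=0).
Iteration 1: edges from {n31} -> (n1, hops=1).
Iteration 2: edges from {n1} -> (n23, hops=2).
Iteration 3: no outgoing edges from {n23}; recursion stops.
Total rows emitted: 3.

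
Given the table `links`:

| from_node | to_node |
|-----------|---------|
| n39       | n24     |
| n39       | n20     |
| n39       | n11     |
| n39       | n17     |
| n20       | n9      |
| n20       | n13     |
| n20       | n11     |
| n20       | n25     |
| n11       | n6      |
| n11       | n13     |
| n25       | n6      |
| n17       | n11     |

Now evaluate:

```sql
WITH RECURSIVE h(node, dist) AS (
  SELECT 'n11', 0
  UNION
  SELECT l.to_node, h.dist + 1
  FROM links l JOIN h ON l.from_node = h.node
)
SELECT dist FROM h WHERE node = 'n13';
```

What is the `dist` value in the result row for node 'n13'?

1

Base: (n11, dist=0).
Iteration 1: edges from {n11} -> (n13, dist=1), (n6, dist=1).
Iteration 2: no outgoing edges from {n13,n6}; recursion stops.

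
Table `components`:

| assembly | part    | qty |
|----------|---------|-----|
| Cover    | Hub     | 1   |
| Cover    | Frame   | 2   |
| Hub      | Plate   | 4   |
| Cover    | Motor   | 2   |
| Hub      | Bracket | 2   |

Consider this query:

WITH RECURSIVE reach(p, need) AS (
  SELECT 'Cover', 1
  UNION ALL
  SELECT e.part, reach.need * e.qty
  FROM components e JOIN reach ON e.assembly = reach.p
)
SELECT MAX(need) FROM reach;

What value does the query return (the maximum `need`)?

Base: (Cover, need=1).
Iteration 1: components of {Cover} -> Frame = 1*2 = 2, Hub = 1*1 = 1, Motor = 1*2 = 2.
Iteration 2: components of {Frame,Hub,Motor} -> Bracket = 1*2 = 2, Plate = 1*4 = 4.
Iteration 3: no further components; recursion stops.
need values: 1, 1, 2, 2, 4, 2; the maximum is 4.

4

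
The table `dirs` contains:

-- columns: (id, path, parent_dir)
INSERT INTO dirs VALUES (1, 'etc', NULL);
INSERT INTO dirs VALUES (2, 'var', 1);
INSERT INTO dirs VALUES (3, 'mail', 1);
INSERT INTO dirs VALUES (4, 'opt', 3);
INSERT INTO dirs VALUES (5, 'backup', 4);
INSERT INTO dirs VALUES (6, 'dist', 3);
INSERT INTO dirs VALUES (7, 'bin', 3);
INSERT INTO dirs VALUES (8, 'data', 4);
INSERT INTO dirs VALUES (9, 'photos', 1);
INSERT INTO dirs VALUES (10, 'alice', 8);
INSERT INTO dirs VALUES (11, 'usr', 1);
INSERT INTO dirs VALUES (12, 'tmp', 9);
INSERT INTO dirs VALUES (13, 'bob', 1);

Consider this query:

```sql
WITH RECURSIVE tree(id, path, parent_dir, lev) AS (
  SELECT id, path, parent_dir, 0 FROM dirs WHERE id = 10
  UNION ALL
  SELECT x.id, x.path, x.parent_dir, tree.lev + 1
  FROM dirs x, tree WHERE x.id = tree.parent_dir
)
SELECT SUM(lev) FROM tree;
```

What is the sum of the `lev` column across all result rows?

10

Base: id=10 (alice), parent_dir=8, lev 0.
Iteration 1: join on id=8 -> data (id 8, parent_dir=4, lev 1).
Iteration 2: join on id=4 -> opt (id 4, parent_dir=3, lev 2).
Iteration 3: join on id=3 -> mail (id 3, parent_dir=1, lev 3).
Iteration 4: join on id=1 -> etc (id 1, parent_dir=NULL, lev 4).
Iteration 5: parent_dir is NULL; no match; recursion stops.
SUM(lev) = 0 + 1 + 2 + 3 + 4 = 10.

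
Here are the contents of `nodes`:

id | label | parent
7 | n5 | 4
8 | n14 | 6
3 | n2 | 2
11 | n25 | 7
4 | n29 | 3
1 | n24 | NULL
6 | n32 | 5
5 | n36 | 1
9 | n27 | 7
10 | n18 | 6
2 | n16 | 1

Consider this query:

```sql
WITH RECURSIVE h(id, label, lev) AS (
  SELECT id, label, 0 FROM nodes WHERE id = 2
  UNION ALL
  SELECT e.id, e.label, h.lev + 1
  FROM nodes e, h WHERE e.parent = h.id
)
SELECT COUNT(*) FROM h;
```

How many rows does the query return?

6

Base: id=2 (n16) at lev 0.
Iteration 1: rows with parent in {2} -> n2 (id 3, lev 1).
Iteration 2: rows with parent in {3} -> n29 (id 4, lev 2).
Iteration 3: rows with parent in {4} -> n5 (id 7, lev 3).
Iteration 4: rows with parent in {7} -> n27 (id 9, lev 4), n25 (id 11, lev 4).
Iteration 5: no rows with parent in {9,11}; recursion stops.
Total rows emitted: 6.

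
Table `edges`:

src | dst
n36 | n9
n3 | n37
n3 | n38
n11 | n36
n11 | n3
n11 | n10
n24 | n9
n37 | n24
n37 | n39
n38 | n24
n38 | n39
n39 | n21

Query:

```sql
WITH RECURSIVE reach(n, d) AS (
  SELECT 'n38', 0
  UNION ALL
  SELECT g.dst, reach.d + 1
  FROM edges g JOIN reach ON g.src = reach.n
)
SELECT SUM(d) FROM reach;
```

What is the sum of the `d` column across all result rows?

6

Base: (n38, d=0).
Iteration 1: edges from {n38} -> (n24, d=1), (n39, d=1).
Iteration 2: edges from {n24,n39} -> (n21, d=2), (n9, d=2).
Iteration 3: no outgoing edges from {n21,n9}; recursion stops.
SUM(d) = 0 + 1 + 1 + 2 + 2 = 6.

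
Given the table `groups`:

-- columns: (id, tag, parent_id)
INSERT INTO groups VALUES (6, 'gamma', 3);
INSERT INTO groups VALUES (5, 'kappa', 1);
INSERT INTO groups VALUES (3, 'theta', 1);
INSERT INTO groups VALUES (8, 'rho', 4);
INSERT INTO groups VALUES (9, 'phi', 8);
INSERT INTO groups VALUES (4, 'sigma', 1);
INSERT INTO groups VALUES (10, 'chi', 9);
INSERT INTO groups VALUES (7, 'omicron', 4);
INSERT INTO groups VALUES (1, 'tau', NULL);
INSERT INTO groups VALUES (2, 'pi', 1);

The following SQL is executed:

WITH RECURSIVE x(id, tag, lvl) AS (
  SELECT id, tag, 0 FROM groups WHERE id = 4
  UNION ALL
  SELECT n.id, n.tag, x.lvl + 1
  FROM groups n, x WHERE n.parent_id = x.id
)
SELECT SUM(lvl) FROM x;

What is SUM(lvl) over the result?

Base: id=4 (sigma) at lvl 0.
Iteration 1: rows with parent_id in {4} -> omicron (id 7, lvl 1), rho (id 8, lvl 1).
Iteration 2: rows with parent_id in {7,8} -> phi (id 9, lvl 2).
Iteration 3: rows with parent_id in {9} -> chi (id 10, lvl 3).
Iteration 4: no rows with parent_id in {10}; recursion stops.
SUM(lvl) = 0 + 1 + 1 + 2 + 3 = 7.

7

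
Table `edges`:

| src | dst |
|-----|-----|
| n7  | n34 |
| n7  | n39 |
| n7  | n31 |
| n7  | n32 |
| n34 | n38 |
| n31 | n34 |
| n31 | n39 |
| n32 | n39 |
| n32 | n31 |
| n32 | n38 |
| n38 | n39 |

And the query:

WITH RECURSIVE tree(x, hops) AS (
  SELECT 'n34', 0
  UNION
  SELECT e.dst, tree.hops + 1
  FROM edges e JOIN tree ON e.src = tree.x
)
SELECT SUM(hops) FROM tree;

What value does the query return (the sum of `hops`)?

Base: (n34, hops=0).
Iteration 1: edges from {n34} -> (n38, hops=1).
Iteration 2: edges from {n38} -> (n39, hops=2).
Iteration 3: no outgoing edges from {n39}; recursion stops.
SUM(hops) = 0 + 1 + 2 = 3.

3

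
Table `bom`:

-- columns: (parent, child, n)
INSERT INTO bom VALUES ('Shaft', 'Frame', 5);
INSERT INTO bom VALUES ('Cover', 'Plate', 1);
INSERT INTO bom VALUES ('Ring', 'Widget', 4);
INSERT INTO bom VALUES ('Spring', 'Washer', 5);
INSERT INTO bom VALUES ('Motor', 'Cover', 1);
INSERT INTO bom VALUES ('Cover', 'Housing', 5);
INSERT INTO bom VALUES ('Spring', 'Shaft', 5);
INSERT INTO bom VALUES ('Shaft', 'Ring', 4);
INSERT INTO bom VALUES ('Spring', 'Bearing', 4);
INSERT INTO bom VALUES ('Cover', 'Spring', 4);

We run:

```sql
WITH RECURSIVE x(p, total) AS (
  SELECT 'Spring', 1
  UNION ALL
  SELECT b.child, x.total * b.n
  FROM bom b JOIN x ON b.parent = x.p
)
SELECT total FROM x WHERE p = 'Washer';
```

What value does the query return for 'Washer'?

Base: (Spring, total=1).
Iteration 1: components of {Spring} -> Bearing = 1*4 = 4, Shaft = 1*5 = 5, Washer = 1*5 = 5.
Iteration 2: components of {Bearing,Shaft,Washer} -> Frame = 5*5 = 25, Ring = 5*4 = 20.
Iteration 3: components of {Frame,Ring} -> Widget = 20*4 = 80.
Iteration 4: no further components; recursion stops.

5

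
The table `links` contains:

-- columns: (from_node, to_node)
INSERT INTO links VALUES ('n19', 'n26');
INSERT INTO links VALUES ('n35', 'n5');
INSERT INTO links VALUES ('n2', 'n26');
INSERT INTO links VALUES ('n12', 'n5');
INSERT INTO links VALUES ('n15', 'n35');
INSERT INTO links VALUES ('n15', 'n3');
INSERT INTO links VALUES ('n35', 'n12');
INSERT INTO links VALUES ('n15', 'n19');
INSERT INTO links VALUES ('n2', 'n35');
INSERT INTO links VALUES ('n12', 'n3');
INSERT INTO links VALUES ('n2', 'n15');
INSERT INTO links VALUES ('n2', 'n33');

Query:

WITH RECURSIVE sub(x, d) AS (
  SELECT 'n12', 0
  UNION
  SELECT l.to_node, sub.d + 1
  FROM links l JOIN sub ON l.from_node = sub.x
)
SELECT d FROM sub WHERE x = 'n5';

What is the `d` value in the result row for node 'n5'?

1

Base: (n12, d=0).
Iteration 1: edges from {n12} -> (n3, d=1), (n5, d=1).
Iteration 2: no outgoing edges from {n3,n5}; recursion stops.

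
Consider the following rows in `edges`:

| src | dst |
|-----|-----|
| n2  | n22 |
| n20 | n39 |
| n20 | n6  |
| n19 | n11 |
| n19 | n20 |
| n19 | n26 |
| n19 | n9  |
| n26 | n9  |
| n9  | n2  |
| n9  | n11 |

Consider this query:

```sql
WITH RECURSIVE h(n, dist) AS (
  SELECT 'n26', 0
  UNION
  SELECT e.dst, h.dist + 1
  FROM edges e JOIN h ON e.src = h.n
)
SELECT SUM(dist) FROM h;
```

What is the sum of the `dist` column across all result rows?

Base: (n26, dist=0).
Iteration 1: edges from {n26} -> (n9, dist=1).
Iteration 2: edges from {n9} -> (n11, dist=2), (n2, dist=2).
Iteration 3: edges from {n11,n2} -> (n22, dist=3).
Iteration 4: no outgoing edges from {n22}; recursion stops.
SUM(dist) = 0 + 1 + 2 + 2 + 3 = 8.

8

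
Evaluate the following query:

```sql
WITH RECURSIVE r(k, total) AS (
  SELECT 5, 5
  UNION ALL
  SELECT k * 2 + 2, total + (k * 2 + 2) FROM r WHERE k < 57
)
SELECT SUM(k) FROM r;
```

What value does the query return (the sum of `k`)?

207

Base: k=5, total=5.
Iteration 1: 5 < 57 holds -> k = 5 * 2 + 2 = 12, total = 5 + 12 = 17.
Iteration 2: 12 < 57 holds -> k = 12 * 2 + 2 = 26, total = 17 + 26 = 43.
Iteration 3: 26 < 57 holds -> k = 26 * 2 + 2 = 54, total = 43 + 54 = 97.
Iteration 4: 54 < 57 holds -> k = 54 * 2 + 2 = 110, total = 97 + 110 = 207.
Iteration 5: 110 < 57 fails; recursion stops.
SUM(k) = 5 + 12 + 26 + 54 + 110 = 207.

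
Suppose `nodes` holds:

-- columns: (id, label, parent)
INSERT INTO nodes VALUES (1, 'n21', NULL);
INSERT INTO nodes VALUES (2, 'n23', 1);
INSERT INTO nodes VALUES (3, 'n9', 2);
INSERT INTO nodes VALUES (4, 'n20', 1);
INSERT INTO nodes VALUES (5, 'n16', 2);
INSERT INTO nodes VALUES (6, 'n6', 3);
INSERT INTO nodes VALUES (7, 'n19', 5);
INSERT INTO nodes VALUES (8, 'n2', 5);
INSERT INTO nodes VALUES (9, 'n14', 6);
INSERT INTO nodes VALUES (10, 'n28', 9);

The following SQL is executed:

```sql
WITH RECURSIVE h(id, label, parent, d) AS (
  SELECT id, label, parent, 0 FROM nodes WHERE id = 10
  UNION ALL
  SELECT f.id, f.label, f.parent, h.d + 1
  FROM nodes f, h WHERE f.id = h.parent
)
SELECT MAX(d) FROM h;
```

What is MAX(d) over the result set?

5

Base: id=10 (n28), parent=9, d 0.
Iteration 1: join on id=9 -> n14 (id 9, parent=6, d 1).
Iteration 2: join on id=6 -> n6 (id 6, parent=3, d 2).
Iteration 3: join on id=3 -> n9 (id 3, parent=2, d 3).
Iteration 4: join on id=2 -> n23 (id 2, parent=1, d 4).
Iteration 5: join on id=1 -> n21 (id 1, parent=NULL, d 5).
Iteration 6: parent is NULL; no match; recursion stops.
d values: 0, 1, 2, 3, 4, 5; the maximum is 5.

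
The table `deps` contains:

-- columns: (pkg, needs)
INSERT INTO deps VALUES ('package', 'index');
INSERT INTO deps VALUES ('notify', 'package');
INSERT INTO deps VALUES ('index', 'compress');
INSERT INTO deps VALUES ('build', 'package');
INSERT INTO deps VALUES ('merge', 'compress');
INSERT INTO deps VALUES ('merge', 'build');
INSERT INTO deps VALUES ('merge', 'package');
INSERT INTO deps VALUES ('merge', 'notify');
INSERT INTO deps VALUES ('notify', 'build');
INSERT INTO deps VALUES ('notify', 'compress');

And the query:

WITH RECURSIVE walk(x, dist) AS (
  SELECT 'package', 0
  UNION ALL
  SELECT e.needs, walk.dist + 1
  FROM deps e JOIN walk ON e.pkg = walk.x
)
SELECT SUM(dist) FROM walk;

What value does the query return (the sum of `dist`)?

Base: (package, dist=0).
Iteration 1: edges from {package} -> (index, dist=1).
Iteration 2: edges from {index} -> (compress, dist=2).
Iteration 3: no outgoing edges from {compress}; recursion stops.
SUM(dist) = 0 + 1 + 2 = 3.

3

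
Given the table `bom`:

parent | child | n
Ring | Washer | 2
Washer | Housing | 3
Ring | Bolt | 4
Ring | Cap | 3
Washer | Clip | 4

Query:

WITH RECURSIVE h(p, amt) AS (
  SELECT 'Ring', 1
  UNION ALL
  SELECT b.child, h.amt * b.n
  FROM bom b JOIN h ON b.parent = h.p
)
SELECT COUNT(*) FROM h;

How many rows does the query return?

6

Base: (Ring, amt=1).
Iteration 1: components of {Ring} -> Bolt = 1*4 = 4, Cap = 1*3 = 3, Washer = 1*2 = 2.
Iteration 2: components of {Bolt,Cap,Washer} -> Clip = 2*4 = 8, Housing = 2*3 = 6.
Iteration 3: no further components; recursion stops.
Total rows emitted: 6.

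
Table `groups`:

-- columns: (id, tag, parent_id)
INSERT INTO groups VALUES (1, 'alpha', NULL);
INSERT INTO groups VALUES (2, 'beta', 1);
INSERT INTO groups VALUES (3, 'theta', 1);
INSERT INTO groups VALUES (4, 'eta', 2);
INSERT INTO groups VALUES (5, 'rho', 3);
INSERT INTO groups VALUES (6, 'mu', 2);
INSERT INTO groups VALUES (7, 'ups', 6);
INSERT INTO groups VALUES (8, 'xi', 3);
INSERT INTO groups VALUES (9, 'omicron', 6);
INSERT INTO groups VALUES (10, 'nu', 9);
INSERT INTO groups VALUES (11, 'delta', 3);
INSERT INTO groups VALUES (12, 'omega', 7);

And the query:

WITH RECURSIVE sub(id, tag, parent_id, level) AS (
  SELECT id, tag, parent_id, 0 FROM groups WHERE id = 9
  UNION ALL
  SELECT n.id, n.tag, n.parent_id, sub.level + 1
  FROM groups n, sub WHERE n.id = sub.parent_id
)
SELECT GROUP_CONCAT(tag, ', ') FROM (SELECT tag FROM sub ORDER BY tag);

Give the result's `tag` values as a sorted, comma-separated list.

alpha, beta, mu, omicron

Base: id=9 (omicron), parent_id=6, level 0.
Iteration 1: join on id=6 -> mu (id 6, parent_id=2, level 1).
Iteration 2: join on id=2 -> beta (id 2, parent_id=1, level 2).
Iteration 3: join on id=1 -> alpha (id 1, parent_id=NULL, level 3).
Iteration 4: parent_id is NULL; no match; recursion stops.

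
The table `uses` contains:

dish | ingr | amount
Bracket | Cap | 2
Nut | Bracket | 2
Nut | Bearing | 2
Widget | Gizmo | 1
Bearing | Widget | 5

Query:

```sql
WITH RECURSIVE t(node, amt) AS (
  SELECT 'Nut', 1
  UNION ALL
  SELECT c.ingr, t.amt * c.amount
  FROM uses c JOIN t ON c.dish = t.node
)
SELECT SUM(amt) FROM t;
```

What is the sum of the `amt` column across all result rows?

29

Base: (Nut, amt=1).
Iteration 1: components of {Nut} -> Bearing = 1*2 = 2, Bracket = 1*2 = 2.
Iteration 2: components of {Bearing,Bracket} -> Cap = 2*2 = 4, Widget = 2*5 = 10.
Iteration 3: components of {Cap,Widget} -> Gizmo = 10*1 = 10.
Iteration 4: no further components; recursion stops.
SUM(amt) = 1 + 2 + 2 + 10 + 4 + 10 = 29.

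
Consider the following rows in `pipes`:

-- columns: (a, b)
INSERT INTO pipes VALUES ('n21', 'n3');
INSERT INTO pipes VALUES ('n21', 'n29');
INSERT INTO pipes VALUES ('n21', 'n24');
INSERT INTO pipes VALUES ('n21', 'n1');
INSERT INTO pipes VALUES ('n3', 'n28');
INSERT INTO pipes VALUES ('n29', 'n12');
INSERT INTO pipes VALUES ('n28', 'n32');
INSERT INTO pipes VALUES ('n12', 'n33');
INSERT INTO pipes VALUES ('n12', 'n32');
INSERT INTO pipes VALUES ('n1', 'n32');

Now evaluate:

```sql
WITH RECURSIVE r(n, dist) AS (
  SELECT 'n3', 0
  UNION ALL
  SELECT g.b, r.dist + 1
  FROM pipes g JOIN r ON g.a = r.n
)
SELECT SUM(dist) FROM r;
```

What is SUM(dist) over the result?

Base: (n3, dist=0).
Iteration 1: edges from {n3} -> (n28, dist=1).
Iteration 2: edges from {n28} -> (n32, dist=2).
Iteration 3: no outgoing edges from {n32}; recursion stops.
SUM(dist) = 0 + 1 + 2 = 3.

3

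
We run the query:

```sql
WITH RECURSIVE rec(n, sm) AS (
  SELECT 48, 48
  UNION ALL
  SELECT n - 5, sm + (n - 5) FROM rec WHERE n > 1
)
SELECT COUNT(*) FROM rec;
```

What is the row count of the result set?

Base: n=48, sm=48.
Iteration 1: 48 > 1 holds -> n = 48 - 5 = 43, sm = 48 + 43 = 91.
Iteration 2: 43 > 1 holds -> n = 43 - 5 = 38, sm = 91 + 38 = 129.
Iteration 3: 38 > 1 holds -> n = 38 - 5 = 33, sm = 129 + 33 = 162.
Iteration 4: 33 > 1 holds -> n = 33 - 5 = 28, sm = 162 + 28 = 190.
Iteration 5: 28 > 1 holds -> n = 28 - 5 = 23, sm = 190 + 23 = 213.
Iteration 6: 23 > 1 holds -> n = 23 - 5 = 18, sm = 213 + 18 = 231.
Iteration 7: 18 > 1 holds -> n = 18 - 5 = 13, sm = 231 + 13 = 244.
Iteration 8: 13 > 1 holds -> n = 13 - 5 = 8, sm = 244 + 8 = 252.
Iteration 9: 8 > 1 holds -> n = 8 - 5 = 3, sm = 252 + 3 = 255.
Iteration 10: 3 > 1 holds -> n = 3 - 5 = -2, sm = 255 + -2 = 253.
Iteration 11: -2 > 1 fails; recursion stops.
Total rows emitted: 11.

11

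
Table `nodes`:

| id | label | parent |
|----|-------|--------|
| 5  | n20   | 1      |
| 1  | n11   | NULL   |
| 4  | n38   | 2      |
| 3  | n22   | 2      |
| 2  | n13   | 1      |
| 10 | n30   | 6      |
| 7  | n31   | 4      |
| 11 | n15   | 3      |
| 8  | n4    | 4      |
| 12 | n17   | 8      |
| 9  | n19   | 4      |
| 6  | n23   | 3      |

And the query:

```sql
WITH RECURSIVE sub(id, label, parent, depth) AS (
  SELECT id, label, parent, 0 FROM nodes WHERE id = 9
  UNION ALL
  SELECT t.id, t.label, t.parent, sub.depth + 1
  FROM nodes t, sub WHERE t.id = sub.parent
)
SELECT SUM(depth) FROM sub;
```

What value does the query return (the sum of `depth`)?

Base: id=9 (n19), parent=4, depth 0.
Iteration 1: join on id=4 -> n38 (id 4, parent=2, depth 1).
Iteration 2: join on id=2 -> n13 (id 2, parent=1, depth 2).
Iteration 3: join on id=1 -> n11 (id 1, parent=NULL, depth 3).
Iteration 4: parent is NULL; no match; recursion stops.
SUM(depth) = 0 + 1 + 2 + 3 = 6.

6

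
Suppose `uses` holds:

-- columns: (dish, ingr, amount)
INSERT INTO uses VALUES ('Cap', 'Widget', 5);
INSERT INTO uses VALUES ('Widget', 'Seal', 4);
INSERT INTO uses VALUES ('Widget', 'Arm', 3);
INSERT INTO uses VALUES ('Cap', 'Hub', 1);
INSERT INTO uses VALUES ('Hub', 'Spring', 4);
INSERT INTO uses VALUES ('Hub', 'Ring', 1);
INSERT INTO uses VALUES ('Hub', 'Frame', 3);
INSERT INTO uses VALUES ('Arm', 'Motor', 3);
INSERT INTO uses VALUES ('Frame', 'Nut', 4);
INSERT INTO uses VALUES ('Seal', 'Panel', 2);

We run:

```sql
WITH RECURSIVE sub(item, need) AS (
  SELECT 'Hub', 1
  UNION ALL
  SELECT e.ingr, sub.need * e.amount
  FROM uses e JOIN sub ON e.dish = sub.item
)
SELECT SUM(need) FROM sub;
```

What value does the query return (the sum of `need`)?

Base: (Hub, need=1).
Iteration 1: components of {Hub} -> Frame = 1*3 = 3, Ring = 1*1 = 1, Spring = 1*4 = 4.
Iteration 2: components of {Frame,Ring,Spring} -> Nut = 3*4 = 12.
Iteration 3: no further components; recursion stops.
SUM(need) = 1 + 4 + 1 + 3 + 12 = 21.

21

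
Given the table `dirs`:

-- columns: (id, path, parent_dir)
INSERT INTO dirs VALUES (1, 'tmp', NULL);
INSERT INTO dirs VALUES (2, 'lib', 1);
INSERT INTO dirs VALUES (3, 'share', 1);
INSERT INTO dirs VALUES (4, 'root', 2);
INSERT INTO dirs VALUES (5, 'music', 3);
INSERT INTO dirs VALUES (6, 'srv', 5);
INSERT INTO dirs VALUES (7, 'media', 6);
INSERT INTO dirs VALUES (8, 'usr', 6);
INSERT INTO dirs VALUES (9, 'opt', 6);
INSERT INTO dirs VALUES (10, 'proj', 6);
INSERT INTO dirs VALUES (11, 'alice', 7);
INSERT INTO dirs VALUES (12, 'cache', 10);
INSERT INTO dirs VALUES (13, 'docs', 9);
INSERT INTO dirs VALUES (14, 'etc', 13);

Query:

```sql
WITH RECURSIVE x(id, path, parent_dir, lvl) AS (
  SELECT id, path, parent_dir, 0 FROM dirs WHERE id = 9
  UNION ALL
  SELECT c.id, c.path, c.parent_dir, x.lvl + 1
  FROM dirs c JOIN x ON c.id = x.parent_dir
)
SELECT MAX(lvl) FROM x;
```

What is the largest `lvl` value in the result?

4

Base: id=9 (opt), parent_dir=6, lvl 0.
Iteration 1: join on id=6 -> srv (id 6, parent_dir=5, lvl 1).
Iteration 2: join on id=5 -> music (id 5, parent_dir=3, lvl 2).
Iteration 3: join on id=3 -> share (id 3, parent_dir=1, lvl 3).
Iteration 4: join on id=1 -> tmp (id 1, parent_dir=NULL, lvl 4).
Iteration 5: parent_dir is NULL; no match; recursion stops.
lvl values: 0, 1, 2, 3, 4; the maximum is 4.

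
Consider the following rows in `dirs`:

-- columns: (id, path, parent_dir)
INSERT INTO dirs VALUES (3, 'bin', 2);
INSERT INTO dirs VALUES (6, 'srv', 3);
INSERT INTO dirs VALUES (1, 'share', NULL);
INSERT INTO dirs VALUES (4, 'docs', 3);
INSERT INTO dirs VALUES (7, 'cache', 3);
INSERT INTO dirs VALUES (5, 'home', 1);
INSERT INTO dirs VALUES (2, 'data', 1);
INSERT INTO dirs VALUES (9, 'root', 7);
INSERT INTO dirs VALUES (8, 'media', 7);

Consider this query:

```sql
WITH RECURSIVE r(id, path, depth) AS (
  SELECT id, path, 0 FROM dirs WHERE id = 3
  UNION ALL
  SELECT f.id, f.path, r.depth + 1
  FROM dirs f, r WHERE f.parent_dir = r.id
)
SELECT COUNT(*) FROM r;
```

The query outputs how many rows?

6

Base: id=3 (bin) at depth 0.
Iteration 1: rows with parent_dir in {3} -> docs (id 4, depth 1), srv (id 6, depth 1), cache (id 7, depth 1).
Iteration 2: rows with parent_dir in {4,6,7} -> media (id 8, depth 2), root (id 9, depth 2).
Iteration 3: no rows with parent_dir in {8,9}; recursion stops.
Total rows emitted: 6.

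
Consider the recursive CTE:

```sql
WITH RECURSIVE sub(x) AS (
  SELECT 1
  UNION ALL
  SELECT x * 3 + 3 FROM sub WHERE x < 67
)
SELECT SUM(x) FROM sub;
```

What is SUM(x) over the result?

Base: x=1.
Iteration 1: 1 < 67 holds -> x = 1 * 3 + 3 = 6.
Iteration 2: 6 < 67 holds -> x = 6 * 3 + 3 = 21.
Iteration 3: 21 < 67 holds -> x = 21 * 3 + 3 = 66.
Iteration 4: 66 < 67 holds -> x = 66 * 3 + 3 = 201.
Iteration 5: 201 < 67 fails; recursion stops.
SUM(x) = 1 + 6 + 21 + 66 + 201 = 295.

295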